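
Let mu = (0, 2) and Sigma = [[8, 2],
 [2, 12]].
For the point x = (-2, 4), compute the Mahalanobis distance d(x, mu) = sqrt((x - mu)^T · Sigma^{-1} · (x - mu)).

Step 1 — centre the observation: (x - mu) = (-2, 2).

Step 2 — invert Sigma. det(Sigma) = 8·12 - (2)² = 92.
  Sigma^{-1} = (1/det) · [[d, -b], [-b, a]] = [[0.1304, -0.0217],
 [-0.0217, 0.087]].

Step 3 — form the quadratic (x - mu)^T · Sigma^{-1} · (x - mu):
  Sigma^{-1} · (x - mu) = (-0.3043, 0.2174).
  (x - mu)^T · [Sigma^{-1} · (x - mu)] = (-2)·(-0.3043) + (2)·(0.2174) = 1.0435.

Step 4 — take square root: d = √(1.0435) ≈ 1.0215.

d(x, mu) = √(1.0435) ≈ 1.0215


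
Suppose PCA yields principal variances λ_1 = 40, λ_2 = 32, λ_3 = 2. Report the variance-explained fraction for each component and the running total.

Step 1 — total variance = trace(Sigma) = Σ λ_i = 40 + 32 + 2 = 74.

Step 2 — fraction explained by component i = λ_i / Σ λ:
  PC1: 40/74 = 0.5405
  PC2: 32/74 = 0.4324
  PC3: 2/74 = 0.027

Step 3 — cumulative fraction after k components = (λ_1 + ... + λ_k) / Σ λ:
  k = 1: 40/74 = 0.5405
  k = 2: (40 + 32)/74 = 72/74 = 0.973
  k = 3: (40 + 32 + 2)/74 = 74/74 = 1

Summary (fraction, with percent):

explained: PC1 0.5405 (54.05%), PC2 0.4324 (43.24%), PC3 0.027 (2.7%);  cumulative: 0.5405, 0.973, 1


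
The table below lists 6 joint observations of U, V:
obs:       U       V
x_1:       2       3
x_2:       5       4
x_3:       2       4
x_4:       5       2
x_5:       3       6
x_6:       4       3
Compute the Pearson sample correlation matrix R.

Step 1 — column means:
  mean(U) = (2 + 5 + 2 + 5 + 3 + 4) / 6 = 21/6 = 3.5
  mean(V) = (3 + 4 + 4 + 2 + 6 + 3) / 6 = 22/6 = 3.6667

Step 2 — sample variances and covariances s[i,j] = (1/(n-1)) · Σ_k (x_{k,i} - mean_i) · (x_{k,j} - mean_j), with n-1 = 5:
  s[U,U] = ((-1.5)·(-1.5) + (1.5)·(1.5) + (-1.5)·(-1.5) + (1.5)·(1.5) + (-0.5)·(-0.5) + (0.5)·(0.5)) / 5 = 9.5/5 = 1.9
  s[U,V] = ((-1.5)·(-0.6667) + (1.5)·(0.3333) + (-1.5)·(0.3333) + (1.5)·(-1.6667) + (-0.5)·(2.3333) + (0.5)·(-0.6667)) / 5 = -3/5 = -0.6
  s[V,V] = ((-0.6667)·(-0.6667) + (0.3333)·(0.3333) + (0.3333)·(0.3333) + (-1.6667)·(-1.6667) + (2.3333)·(2.3333) + (-0.6667)·(-0.6667)) / 5 = 9.3333/5 = 1.8667
  Sample standard deviations s_i = √(s[i,i]):
  s(U) = √(1.9) = 1.3784
  s(V) = √(1.8667) = 1.3663

Step 3 — r_{ij} = s_{ij} / (s_i · s_j):
  r[U,U] = 1 (diagonal).
  r[U,V] = -0.6 / (1.3784 · 1.3663) = -0.6 / 1.8833 = -0.3186
  r[V,V] = 1 (diagonal).

R is symmetric with unit diagonal. Assembling:

R = [[1, -0.3186],
 [-0.3186, 1]]


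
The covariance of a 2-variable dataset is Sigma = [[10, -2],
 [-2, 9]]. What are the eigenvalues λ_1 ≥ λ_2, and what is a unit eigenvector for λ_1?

Step 1 — characteristic polynomial of 2×2 Sigma:
  det(Sigma - λI) = λ² - trace · λ + det = 0.
  trace = 10 + 9 = 19, det = 10·9 - (-2)² = 86.
Step 2 — discriminant:
  Δ = trace² - 4·det = 361 - 344 = 17.
Step 3 — eigenvalues:
  λ = (trace ± √Δ)/2 = (19 ± 4.1231)/2,
  λ_1 = 11.5616,  λ_2 = 7.4384.

Step 4 — unit eigenvector for λ_1: solve (Sigma - λ_1 I)v = 0. First row:
  (10 - 11.5616)·v_x + (-2)·v_y = 0, i.e. (-1.5616)·v_x + (-2)·v_y = 0,
  so v ∝ (b, λ_1 - a) = (-2, 1.5616); multiply by -1 so the first entry is positive: u = (2, -1.5616).
  ||u|| = √((2)² + (-1.5616)²) = √(6.4384) ≈ 2.5374,
  v_1 = u/||u|| ≈ (0.7882, -0.6154) (||v_1|| = 1).

λ_1 = 11.5616,  λ_2 = 7.4384;  v_1 ≈ (0.7882, -0.6154)


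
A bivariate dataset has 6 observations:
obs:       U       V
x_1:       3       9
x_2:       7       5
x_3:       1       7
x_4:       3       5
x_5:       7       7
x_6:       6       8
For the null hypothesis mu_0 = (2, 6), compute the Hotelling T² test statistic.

Step 1 — sample mean vector:
  mean(U) = (3 + 7 + 1 + 3 + 7 + 6) / 6 = 27/6 = 4.5
  mean(V) = (9 + 5 + 7 + 5 + 7 + 8) / 6 = 41/6 = 6.8333
  x̄ = (4.5, 6.8333),  deviation x̄ - mu_0 = (4.5, 6.8333) - (2, 6) = (2.5, 0.8333).

Step 2 — sample covariance matrix, S[i,j] = (1/(n-1)) · Σ_k (x_{k,i} - mean_i) · (x_{k,j} - mean_j), divisor n-1 = 5:
  S[U,U] = ((-1.5)·(-1.5) + (2.5)·(2.5) + (-3.5)·(-3.5) + (-1.5)·(-1.5) + (2.5)·(2.5) + (1.5)·(1.5)) / 5 = 31.5/5 = 6.3
  S[U,V] = ((-1.5)·(2.1667) + (2.5)·(-1.8333) + (-3.5)·(0.1667) + (-1.5)·(-1.8333) + (2.5)·(0.1667) + (1.5)·(1.1667)) / 5 = -3.5/5 = -0.7
  S[V,V] = ((2.1667)·(2.1667) + (-1.8333)·(-1.8333) + (0.1667)·(0.1667) + (-1.8333)·(-1.8333) + (0.1667)·(0.1667) + (1.1667)·(1.1667)) / 5 = 12.8333/5 = 2.5667
  S = [[6.3, -0.7],
 [-0.7, 2.5667]].

Step 3 — invert S. det(S) = 6.3·2.5667 - (-0.7)² = 15.68.
  S^{-1} = (1/det) · [[d, -b], [-b, a]] = [[0.1637, 0.0446],
 [0.0446, 0.4018]].

Step 4 — quadratic form (x̄ - mu_0)^T · S^{-1} · (x̄ - mu_0):
  S^{-1} · (x̄ - mu_0) = (0.4464, 0.4464),
  (x̄ - mu_0)^T · [...] = (2.5)·(0.4464) + (0.8333)·(0.4464) = 1.4881.

Step 5 — scale by n: T² = 6 · 1.4881 = 8.9286.

T² ≈ 8.9286


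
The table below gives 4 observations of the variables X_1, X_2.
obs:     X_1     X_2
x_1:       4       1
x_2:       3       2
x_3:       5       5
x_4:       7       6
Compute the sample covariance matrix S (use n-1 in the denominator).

Step 1 — column means:
  mean(X_1) = (4 + 3 + 5 + 7) / 4 = 19/4 = 4.75
  mean(X_2) = (1 + 2 + 5 + 6) / 4 = 14/4 = 3.5

Step 2 — sample covariance S[i,j] = (1/(n-1)) · Σ_k (x_{k,i} - mean_i) · (x_{k,j} - mean_j), with n-1 = 3.
  S[X_1,X_1] = ((-0.75)·(-0.75) + (-1.75)·(-1.75) + (0.25)·(0.25) + (2.25)·(2.25)) / 3 = 8.75/3 = 2.9167
  S[X_1,X_2] = ((-0.75)·(-2.5) + (-1.75)·(-1.5) + (0.25)·(1.5) + (2.25)·(2.5)) / 3 = 10.5/3 = 3.5
  S[X_2,X_2] = ((-2.5)·(-2.5) + (-1.5)·(-1.5) + (1.5)·(1.5) + (2.5)·(2.5)) / 3 = 17/3 = 5.6667

S is symmetric (S[j,i] = S[i,j]). Assembling:

S = [[2.9167, 3.5],
 [3.5, 5.6667]]


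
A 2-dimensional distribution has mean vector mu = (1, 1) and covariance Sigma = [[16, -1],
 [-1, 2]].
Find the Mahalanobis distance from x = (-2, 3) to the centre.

Step 1 — centre the observation: (x - mu) = (-3, 2).

Step 2 — invert Sigma. det(Sigma) = 16·2 - (-1)² = 31.
  Sigma^{-1} = (1/det) · [[d, -b], [-b, a]] = [[0.0645, 0.0323],
 [0.0323, 0.5161]].

Step 3 — form the quadratic (x - mu)^T · Sigma^{-1} · (x - mu):
  Sigma^{-1} · (x - mu) = (-0.129, 0.9355).
  (x - mu)^T · [Sigma^{-1} · (x - mu)] = (-3)·(-0.129) + (2)·(0.9355) = 2.2581.

Step 4 — take square root: d = √(2.2581) ≈ 1.5027.

d(x, mu) = √(2.2581) ≈ 1.5027


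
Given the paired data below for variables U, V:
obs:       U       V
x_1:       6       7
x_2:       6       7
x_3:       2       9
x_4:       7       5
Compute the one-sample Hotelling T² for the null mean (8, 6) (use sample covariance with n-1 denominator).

Step 1 — sample mean vector:
  mean(U) = (6 + 6 + 2 + 7) / 4 = 21/4 = 5.25
  mean(V) = (7 + 7 + 9 + 5) / 4 = 28/4 = 7
  x̄ = (5.25, 7),  deviation x̄ - mu_0 = (5.25, 7) - (8, 6) = (-2.75, 1).

Step 2 — sample covariance matrix, S[i,j] = (1/(n-1)) · Σ_k (x_{k,i} - mean_i) · (x_{k,j} - mean_j), divisor n-1 = 3:
  S[U,U] = ((0.75)·(0.75) + (0.75)·(0.75) + (-3.25)·(-3.25) + (1.75)·(1.75)) / 3 = 14.75/3 = 4.9167
  S[U,V] = ((0.75)·(0) + (0.75)·(0) + (-3.25)·(2) + (1.75)·(-2)) / 3 = -10/3 = -3.3333
  S[V,V] = ((0)·(0) + (0)·(0) + (2)·(2) + (-2)·(-2)) / 3 = 8/3 = 2.6667
  S = [[4.9167, -3.3333],
 [-3.3333, 2.6667]].

Step 3 — invert S. det(S) = 4.9167·2.6667 - (-3.3333)² = 2.
  S^{-1} = (1/det) · [[d, -b], [-b, a]] = [[1.3333, 1.6667],
 [1.6667, 2.4583]].

Step 4 — quadratic form (x̄ - mu_0)^T · S^{-1} · (x̄ - mu_0):
  S^{-1} · (x̄ - mu_0) = (-2, -2.125),
  (x̄ - mu_0)^T · [...] = (-2.75)·(-2) + (1)·(-2.125) = 3.375.

Step 5 — scale by n: T² = 4 · 3.375 = 13.5.

T² ≈ 13.5


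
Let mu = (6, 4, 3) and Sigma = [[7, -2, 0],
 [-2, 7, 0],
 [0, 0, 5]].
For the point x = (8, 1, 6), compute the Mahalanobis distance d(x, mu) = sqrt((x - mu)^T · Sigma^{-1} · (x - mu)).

Step 1 — centre the observation: (x - mu) = (2, -3, 3).

Step 2 — invert Sigma (cofactor / det for 3×3, or solve directly):
  Sigma^{-1} = [[0.1556, 0.0444, 0],
 [0.0444, 0.1556, 0],
 [0, 0, 0.2]].

Step 3 — form the quadratic (x - mu)^T · Sigma^{-1} · (x - mu):
  Sigma^{-1} · (x - mu) = (0.1778, -0.3778, 0.6).
  (x - mu)^T · [Sigma^{-1} · (x - mu)] = (2)·(0.1778) + (-3)·(-0.3778) + (3)·(0.6) = 3.2889.

Step 4 — take square root: d = √(3.2889) ≈ 1.8135.

d(x, mu) = √(3.2889) ≈ 1.8135


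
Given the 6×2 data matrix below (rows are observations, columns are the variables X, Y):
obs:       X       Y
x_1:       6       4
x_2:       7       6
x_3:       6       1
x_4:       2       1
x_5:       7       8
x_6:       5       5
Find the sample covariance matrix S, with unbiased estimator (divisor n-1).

Step 1 — column means:
  mean(X) = (6 + 7 + 6 + 2 + 7 + 5) / 6 = 33/6 = 5.5
  mean(Y) = (4 + 6 + 1 + 1 + 8 + 5) / 6 = 25/6 = 4.1667

Step 2 — sample covariance S[i,j] = (1/(n-1)) · Σ_k (x_{k,i} - mean_i) · (x_{k,j} - mean_j), with n-1 = 5.
  S[X,X] = ((0.5)·(0.5) + (1.5)·(1.5) + (0.5)·(0.5) + (-3.5)·(-3.5) + (1.5)·(1.5) + (-0.5)·(-0.5)) / 5 = 17.5/5 = 3.5
  S[X,Y] = ((0.5)·(-0.1667) + (1.5)·(1.8333) + (0.5)·(-3.1667) + (-3.5)·(-3.1667) + (1.5)·(3.8333) + (-0.5)·(0.8333)) / 5 = 17.5/5 = 3.5
  S[Y,Y] = ((-0.1667)·(-0.1667) + (1.8333)·(1.8333) + (-3.1667)·(-3.1667) + (-3.1667)·(-3.1667) + (3.8333)·(3.8333) + (0.8333)·(0.8333)) / 5 = 38.8333/5 = 7.7667

S is symmetric (S[j,i] = S[i,j]). Assembling:

S = [[3.5, 3.5],
 [3.5, 7.7667]]


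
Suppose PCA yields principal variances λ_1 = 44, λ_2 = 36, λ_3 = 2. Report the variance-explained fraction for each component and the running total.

Step 1 — total variance = trace(Sigma) = Σ λ_i = 44 + 36 + 2 = 82.

Step 2 — fraction explained by component i = λ_i / Σ λ:
  PC1: 44/82 = 0.5366
  PC2: 36/82 = 0.439
  PC3: 2/82 = 0.0244

Step 3 — cumulative fraction after k components = (λ_1 + ... + λ_k) / Σ λ:
  k = 1: 44/82 = 0.5366
  k = 2: (44 + 36)/82 = 80/82 = 0.9756
  k = 3: (44 + 36 + 2)/82 = 82/82 = 1

Summary (fraction, with percent):

explained: PC1 0.5366 (53.66%), PC2 0.439 (43.9%), PC3 0.0244 (2.44%);  cumulative: 0.5366, 0.9756, 1


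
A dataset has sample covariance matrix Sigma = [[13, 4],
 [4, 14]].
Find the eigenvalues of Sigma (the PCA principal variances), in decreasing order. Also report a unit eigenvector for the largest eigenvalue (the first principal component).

Step 1 — characteristic polynomial of 2×2 Sigma:
  det(Sigma - λI) = λ² - trace · λ + det = 0.
  trace = 13 + 14 = 27, det = 13·14 - (4)² = 166.
Step 2 — discriminant:
  Δ = trace² - 4·det = 729 - 664 = 65.
Step 3 — eigenvalues:
  λ = (trace ± √Δ)/2 = (27 ± 8.0623)/2,
  λ_1 = 17.5311,  λ_2 = 9.4689.

Step 4 — unit eigenvector for λ_1: solve (Sigma - λ_1 I)v = 0. First row:
  (13 - 17.5311)·v_x + (4)·v_y = 0, i.e. (-4.5311)·v_x + (4)·v_y = 0,
  so v ∝ (b, λ_1 - a) = (4, 4.5311) = u.
  ||u|| = √((4)² + (4.5311)²) = √(36.5311) ≈ 6.0441,
  v_1 = u/||u|| ≈ (0.6618, 0.7497) (||v_1|| = 1).

λ_1 = 17.5311,  λ_2 = 9.4689;  v_1 ≈ (0.6618, 0.7497)


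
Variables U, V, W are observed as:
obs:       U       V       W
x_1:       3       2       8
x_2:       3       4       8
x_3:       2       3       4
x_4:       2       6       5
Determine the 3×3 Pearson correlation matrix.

Step 1 — column means:
  mean(U) = (3 + 3 + 2 + 2) / 4 = 10/4 = 2.5
  mean(V) = (2 + 4 + 3 + 6) / 4 = 15/4 = 3.75
  mean(W) = (8 + 8 + 4 + 5) / 4 = 25/4 = 6.25

Step 2 — sample variances and covariances s[i,j] = (1/(n-1)) · Σ_k (x_{k,i} - mean_i) · (x_{k,j} - mean_j), with n-1 = 3:
  s[U,U] = ((0.5)·(0.5) + (0.5)·(0.5) + (-0.5)·(-0.5) + (-0.5)·(-0.5)) / 3 = 1/3 = 0.3333
  s[U,V] = ((0.5)·(-1.75) + (0.5)·(0.25) + (-0.5)·(-0.75) + (-0.5)·(2.25)) / 3 = -1.5/3 = -0.5
  s[U,W] = ((0.5)·(1.75) + (0.5)·(1.75) + (-0.5)·(-2.25) + (-0.5)·(-1.25)) / 3 = 3.5/3 = 1.1667
  s[V,V] = ((-1.75)·(-1.75) + (0.25)·(0.25) + (-0.75)·(-0.75) + (2.25)·(2.25)) / 3 = 8.75/3 = 2.9167
  s[V,W] = ((-1.75)·(1.75) + (0.25)·(1.75) + (-0.75)·(-2.25) + (2.25)·(-1.25)) / 3 = -3.75/3 = -1.25
  s[W,W] = ((1.75)·(1.75) + (1.75)·(1.75) + (-2.25)·(-2.25) + (-1.25)·(-1.25)) / 3 = 12.75/3 = 4.25
  Sample standard deviations s_i = √(s[i,i]):
  s(U) = √(0.3333) = 0.5774
  s(V) = √(2.9167) = 1.7078
  s(W) = √(4.25) = 2.0616

Step 3 — r_{ij} = s_{ij} / (s_i · s_j):
  r[U,U] = 1 (diagonal).
  r[U,V] = -0.5 / (0.5774 · 1.7078) = -0.5 / 0.986 = -0.5071
  r[U,W] = 1.1667 / (0.5774 · 2.0616) = 1.1667 / 1.1902 = 0.9802
  r[V,V] = 1 (diagonal).
  r[V,W] = -1.25 / (1.7078 · 2.0616) = -1.25 / 3.5208 = -0.355
  r[W,W] = 1 (diagonal).

R is symmetric with unit diagonal. Assembling:

R = [[1, -0.5071, 0.9802],
 [-0.5071, 1, -0.355],
 [0.9802, -0.355, 1]]


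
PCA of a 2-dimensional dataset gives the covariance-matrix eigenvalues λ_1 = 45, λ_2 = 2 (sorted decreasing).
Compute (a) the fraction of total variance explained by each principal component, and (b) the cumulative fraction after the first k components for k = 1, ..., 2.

Step 1 — total variance = trace(Sigma) = Σ λ_i = 45 + 2 = 47.

Step 2 — fraction explained by component i = λ_i / Σ λ:
  PC1: 45/47 = 0.9574
  PC2: 2/47 = 0.0426

Step 3 — cumulative fraction after k components = (λ_1 + ... + λ_k) / Σ λ:
  k = 1: 45/47 = 0.9574
  k = 2: (45 + 2)/47 = 47/47 = 1

Summary (fraction, with percent):

explained: PC1 0.9574 (95.74%), PC2 0.0426 (4.26%);  cumulative: 0.9574, 1


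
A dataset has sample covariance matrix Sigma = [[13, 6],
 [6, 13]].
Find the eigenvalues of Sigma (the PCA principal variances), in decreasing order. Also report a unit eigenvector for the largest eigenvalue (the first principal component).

Step 1 — characteristic polynomial of 2×2 Sigma:
  det(Sigma - λI) = λ² - trace · λ + det = 0.
  trace = 13 + 13 = 26, det = 13·13 - (6)² = 133.
Step 2 — discriminant:
  Δ = trace² - 4·det = 676 - 532 = 144.
Step 3 — eigenvalues:
  λ = (trace ± √Δ)/2 = (26 ± 12)/2,
  λ_1 = 19,  λ_2 = 7.

Step 4 — unit eigenvector for λ_1: solve (Sigma - λ_1 I)v = 0. First row:
  (13 - 19)·v_x + (6)·v_y = 0, i.e. (-6)·v_x + (6)·v_y = 0,
  so v ∝ (b, λ_1 - a) = (6, 6) = u.
  ||u|| = √((6)² + (6)²) = √(72) ≈ 8.4853,
  v_1 = u/||u|| ≈ (0.7071, 0.7071) (||v_1|| = 1).

λ_1 = 19,  λ_2 = 7;  v_1 ≈ (0.7071, 0.7071)


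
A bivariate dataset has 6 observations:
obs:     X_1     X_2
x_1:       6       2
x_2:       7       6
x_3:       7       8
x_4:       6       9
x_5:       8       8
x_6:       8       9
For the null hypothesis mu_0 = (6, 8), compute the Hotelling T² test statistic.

Step 1 — sample mean vector:
  mean(X_1) = (6 + 7 + 7 + 6 + 8 + 8) / 6 = 42/6 = 7
  mean(X_2) = (2 + 6 + 8 + 9 + 8 + 9) / 6 = 42/6 = 7
  x̄ = (7, 7),  deviation x̄ - mu_0 = (7, 7) - (6, 8) = (1, -1).

Step 2 — sample covariance matrix, S[i,j] = (1/(n-1)) · Σ_k (x_{k,i} - mean_i) · (x_{k,j} - mean_j), divisor n-1 = 5:
  S[X_1,X_1] = ((-1)·(-1) + (0)·(0) + (0)·(0) + (-1)·(-1) + (1)·(1) + (1)·(1)) / 5 = 4/5 = 0.8
  S[X_1,X_2] = ((-1)·(-5) + (0)·(-1) + (0)·(1) + (-1)·(2) + (1)·(1) + (1)·(2)) / 5 = 6/5 = 1.2
  S[X_2,X_2] = ((-5)·(-5) + (-1)·(-1) + (1)·(1) + (2)·(2) + (1)·(1) + (2)·(2)) / 5 = 36/5 = 7.2
  S = [[0.8, 1.2],
 [1.2, 7.2]].

Step 3 — invert S. det(S) = 0.8·7.2 - (1.2)² = 4.32.
  S^{-1} = (1/det) · [[d, -b], [-b, a]] = [[1.6667, -0.2778],
 [-0.2778, 0.1852]].

Step 4 — quadratic form (x̄ - mu_0)^T · S^{-1} · (x̄ - mu_0):
  S^{-1} · (x̄ - mu_0) = (1.9444, -0.463),
  (x̄ - mu_0)^T · [...] = (1)·(1.9444) + (-1)·(-0.463) = 2.4074.

Step 5 — scale by n: T² = 6 · 2.4074 = 14.4444.

T² ≈ 14.4444


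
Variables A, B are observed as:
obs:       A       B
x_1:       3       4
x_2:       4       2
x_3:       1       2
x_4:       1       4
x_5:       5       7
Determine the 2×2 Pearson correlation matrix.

Step 1 — column means:
  mean(A) = (3 + 4 + 1 + 1 + 5) / 5 = 14/5 = 2.8
  mean(B) = (4 + 2 + 2 + 4 + 7) / 5 = 19/5 = 3.8

Step 2 — sample variances and covariances s[i,j] = (1/(n-1)) · Σ_k (x_{k,i} - mean_i) · (x_{k,j} - mean_j), with n-1 = 4:
  s[A,A] = ((0.2)·(0.2) + (1.2)·(1.2) + (-1.8)·(-1.8) + (-1.8)·(-1.8) + (2.2)·(2.2)) / 4 = 12.8/4 = 3.2
  s[A,B] = ((0.2)·(0.2) + (1.2)·(-1.8) + (-1.8)·(-1.8) + (-1.8)·(0.2) + (2.2)·(3.2)) / 4 = 7.8/4 = 1.95
  s[B,B] = ((0.2)·(0.2) + (-1.8)·(-1.8) + (-1.8)·(-1.8) + (0.2)·(0.2) + (3.2)·(3.2)) / 4 = 16.8/4 = 4.2
  Sample standard deviations s_i = √(s[i,i]):
  s(A) = √(3.2) = 1.7889
  s(B) = √(4.2) = 2.0494

Step 3 — r_{ij} = s_{ij} / (s_i · s_j):
  r[A,A] = 1 (diagonal).
  r[A,B] = 1.95 / (1.7889 · 2.0494) = 1.95 / 3.6661 = 0.5319
  r[B,B] = 1 (diagonal).

R is symmetric with unit diagonal. Assembling:

R = [[1, 0.5319],
 [0.5319, 1]]


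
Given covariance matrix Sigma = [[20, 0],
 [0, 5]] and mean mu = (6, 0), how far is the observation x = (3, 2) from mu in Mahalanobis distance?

Step 1 — centre the observation: (x - mu) = (-3, 2).

Step 2 — invert Sigma. det(Sigma) = 20·5 - (0)² = 100.
  Sigma^{-1} = (1/det) · [[d, -b], [-b, a]] = [[0.05, 0],
 [0, 0.2]].

Step 3 — form the quadratic (x - mu)^T · Sigma^{-1} · (x - mu):
  Sigma^{-1} · (x - mu) = (-0.15, 0.4).
  (x - mu)^T · [Sigma^{-1} · (x - mu)] = (-3)·(-0.15) + (2)·(0.4) = 1.25.

Step 4 — take square root: d = √(1.25) ≈ 1.118.

d(x, mu) = √(1.25) ≈ 1.118


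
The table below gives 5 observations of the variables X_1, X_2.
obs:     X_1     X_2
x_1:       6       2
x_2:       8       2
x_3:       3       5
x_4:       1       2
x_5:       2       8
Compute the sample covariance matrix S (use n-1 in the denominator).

Step 1 — column means:
  mean(X_1) = (6 + 8 + 3 + 1 + 2) / 5 = 20/5 = 4
  mean(X_2) = (2 + 2 + 5 + 2 + 8) / 5 = 19/5 = 3.8

Step 2 — sample covariance S[i,j] = (1/(n-1)) · Σ_k (x_{k,i} - mean_i) · (x_{k,j} - mean_j), with n-1 = 4.
  S[X_1,X_1] = ((2)·(2) + (4)·(4) + (-1)·(-1) + (-3)·(-3) + (-2)·(-2)) / 4 = 34/4 = 8.5
  S[X_1,X_2] = ((2)·(-1.8) + (4)·(-1.8) + (-1)·(1.2) + (-3)·(-1.8) + (-2)·(4.2)) / 4 = -15/4 = -3.75
  S[X_2,X_2] = ((-1.8)·(-1.8) + (-1.8)·(-1.8) + (1.2)·(1.2) + (-1.8)·(-1.8) + (4.2)·(4.2)) / 4 = 28.8/4 = 7.2

S is symmetric (S[j,i] = S[i,j]). Assembling:

S = [[8.5, -3.75],
 [-3.75, 7.2]]


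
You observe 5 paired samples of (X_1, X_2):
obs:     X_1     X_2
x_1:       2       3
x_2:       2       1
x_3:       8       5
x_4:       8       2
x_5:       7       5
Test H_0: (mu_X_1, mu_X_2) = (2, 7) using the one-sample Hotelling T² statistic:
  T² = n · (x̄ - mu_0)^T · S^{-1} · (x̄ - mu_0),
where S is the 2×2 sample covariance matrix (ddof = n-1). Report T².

Step 1 — sample mean vector:
  mean(X_1) = (2 + 2 + 8 + 8 + 7) / 5 = 27/5 = 5.4
  mean(X_2) = (3 + 1 + 5 + 2 + 5) / 5 = 16/5 = 3.2
  x̄ = (5.4, 3.2),  deviation x̄ - mu_0 = (5.4, 3.2) - (2, 7) = (3.4, -3.8).

Step 2 — sample covariance matrix, S[i,j] = (1/(n-1)) · Σ_k (x_{k,i} - mean_i) · (x_{k,j} - mean_j), divisor n-1 = 4:
  S[X_1,X_1] = ((-3.4)·(-3.4) + (-3.4)·(-3.4) + (2.6)·(2.6) + (2.6)·(2.6) + (1.6)·(1.6)) / 4 = 39.2/4 = 9.8
  S[X_1,X_2] = ((-3.4)·(-0.2) + (-3.4)·(-2.2) + (2.6)·(1.8) + (2.6)·(-1.2) + (1.6)·(1.8)) / 4 = 12.6/4 = 3.15
  S[X_2,X_2] = ((-0.2)·(-0.2) + (-2.2)·(-2.2) + (1.8)·(1.8) + (-1.2)·(-1.2) + (1.8)·(1.8)) / 4 = 12.8/4 = 3.2
  S = [[9.8, 3.15],
 [3.15, 3.2]].

Step 3 — invert S. det(S) = 9.8·3.2 - (3.15)² = 21.4375.
  S^{-1} = (1/det) · [[d, -b], [-b, a]] = [[0.1493, -0.1469],
 [-0.1469, 0.4571]].

Step 4 — quadratic form (x̄ - mu_0)^T · S^{-1} · (x̄ - mu_0):
  S^{-1} · (x̄ - mu_0) = (1.0659, -2.2367),
  (x̄ - mu_0)^T · [...] = (3.4)·(1.0659) + (-3.8)·(-2.2367) = 12.1236.

Step 5 — scale by n: T² = 5 · 12.1236 = 60.6181.

T² ≈ 60.6181


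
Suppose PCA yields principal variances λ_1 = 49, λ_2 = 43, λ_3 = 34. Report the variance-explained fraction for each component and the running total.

Step 1 — total variance = trace(Sigma) = Σ λ_i = 49 + 43 + 34 = 126.

Step 2 — fraction explained by component i = λ_i / Σ λ:
  PC1: 49/126 = 0.3889
  PC2: 43/126 = 0.3413
  PC3: 34/126 = 0.2698

Step 3 — cumulative fraction after k components = (λ_1 + ... + λ_k) / Σ λ:
  k = 1: 49/126 = 0.3889
  k = 2: (49 + 43)/126 = 92/126 = 0.7302
  k = 3: (49 + 43 + 34)/126 = 126/126 = 1

Summary (fraction, with percent):

explained: PC1 0.3889 (38.89%), PC2 0.3413 (34.13%), PC3 0.2698 (26.98%);  cumulative: 0.3889, 0.7302, 1


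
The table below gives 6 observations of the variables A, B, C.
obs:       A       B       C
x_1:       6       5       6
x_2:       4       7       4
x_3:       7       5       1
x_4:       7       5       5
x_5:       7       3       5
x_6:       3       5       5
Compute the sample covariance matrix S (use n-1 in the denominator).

Step 1 — column means:
  mean(A) = (6 + 4 + 7 + 7 + 7 + 3) / 6 = 34/6 = 5.6667
  mean(B) = (5 + 7 + 5 + 5 + 3 + 5) / 6 = 30/6 = 5
  mean(C) = (6 + 4 + 1 + 5 + 5 + 5) / 6 = 26/6 = 4.3333

Step 2 — sample covariance S[i,j] = (1/(n-1)) · Σ_k (x_{k,i} - mean_i) · (x_{k,j} - mean_j), with n-1 = 5.
  S[A,A] = ((0.3333)·(0.3333) + (-1.6667)·(-1.6667) + (1.3333)·(1.3333) + (1.3333)·(1.3333) + (1.3333)·(1.3333) + (-2.6667)·(-2.6667)) / 5 = 15.3333/5 = 3.0667
  S[A,B] = ((0.3333)·(0) + (-1.6667)·(2) + (1.3333)·(0) + (1.3333)·(0) + (1.3333)·(-2) + (-2.6667)·(0)) / 5 = -6/5 = -1.2
  S[A,C] = ((0.3333)·(1.6667) + (-1.6667)·(-0.3333) + (1.3333)·(-3.3333) + (1.3333)·(0.6667) + (1.3333)·(0.6667) + (-2.6667)·(0.6667)) / 5 = -3.3333/5 = -0.6667
  S[B,B] = ((0)·(0) + (2)·(2) + (0)·(0) + (0)·(0) + (-2)·(-2) + (0)·(0)) / 5 = 8/5 = 1.6
  S[B,C] = ((0)·(1.6667) + (2)·(-0.3333) + (0)·(-3.3333) + (0)·(0.6667) + (-2)·(0.6667) + (0)·(0.6667)) / 5 = -2/5 = -0.4
  S[C,C] = ((1.6667)·(1.6667) + (-0.3333)·(-0.3333) + (-3.3333)·(-3.3333) + (0.6667)·(0.6667) + (0.6667)·(0.6667) + (0.6667)·(0.6667)) / 5 = 15.3333/5 = 3.0667

S is symmetric (S[j,i] = S[i,j]). Assembling:

S = [[3.0667, -1.2, -0.6667],
 [-1.2, 1.6, -0.4],
 [-0.6667, -0.4, 3.0667]]


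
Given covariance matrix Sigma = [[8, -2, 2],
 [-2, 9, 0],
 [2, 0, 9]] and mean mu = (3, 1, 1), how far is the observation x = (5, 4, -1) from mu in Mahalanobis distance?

Step 1 — centre the observation: (x - mu) = (2, 3, -2).

Step 2 — invert Sigma (cofactor / det for 3×3, or solve directly):
  Sigma^{-1} = [[0.1406, 0.0312, -0.0312],
 [0.0312, 0.1181, -0.0069],
 [-0.0312, -0.0069, 0.1181]].

Step 3 — form the quadratic (x - mu)^T · Sigma^{-1} · (x - mu):
  Sigma^{-1} · (x - mu) = (0.4375, 0.4306, -0.3194).
  (x - mu)^T · [Sigma^{-1} · (x - mu)] = (2)·(0.4375) + (3)·(0.4306) + (-2)·(-0.3194) = 2.8056.

Step 4 — take square root: d = √(2.8056) ≈ 1.675.

d(x, mu) = √(2.8056) ≈ 1.675


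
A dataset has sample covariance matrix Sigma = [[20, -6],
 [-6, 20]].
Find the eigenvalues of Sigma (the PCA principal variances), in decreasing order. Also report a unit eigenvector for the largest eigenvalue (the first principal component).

Step 1 — characteristic polynomial of 2×2 Sigma:
  det(Sigma - λI) = λ² - trace · λ + det = 0.
  trace = 20 + 20 = 40, det = 20·20 - (-6)² = 364.
Step 2 — discriminant:
  Δ = trace² - 4·det = 1600 - 1456 = 144.
Step 3 — eigenvalues:
  λ = (trace ± √Δ)/2 = (40 ± 12)/2,
  λ_1 = 26,  λ_2 = 14.

Step 4 — unit eigenvector for λ_1: solve (Sigma - λ_1 I)v = 0. First row:
  (20 - 26)·v_x + (-6)·v_y = 0, i.e. (-6)·v_x + (-6)·v_y = 0,
  so v ∝ (b, λ_1 - a) = (-6, 6); multiply by -1 so the first entry is positive: u = (6, -6).
  ||u|| = √((6)² + (-6)²) = √(72) ≈ 8.4853,
  v_1 = u/||u|| ≈ (0.7071, -0.7071) (||v_1|| = 1).

λ_1 = 26,  λ_2 = 14;  v_1 ≈ (0.7071, -0.7071)


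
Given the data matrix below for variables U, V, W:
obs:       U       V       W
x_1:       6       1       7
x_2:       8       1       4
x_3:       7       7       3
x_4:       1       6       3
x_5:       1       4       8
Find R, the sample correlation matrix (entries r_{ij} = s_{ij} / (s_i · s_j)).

Step 1 — column means:
  mean(U) = (6 + 8 + 7 + 1 + 1) / 5 = 23/5 = 4.6
  mean(V) = (1 + 1 + 7 + 6 + 4) / 5 = 19/5 = 3.8
  mean(W) = (7 + 4 + 3 + 3 + 8) / 5 = 25/5 = 5

Step 2 — sample variances and covariances s[i,j] = (1/(n-1)) · Σ_k (x_{k,i} - mean_i) · (x_{k,j} - mean_j), with n-1 = 4:
  s[U,U] = ((1.4)·(1.4) + (3.4)·(3.4) + (2.4)·(2.4) + (-3.6)·(-3.6) + (-3.6)·(-3.6)) / 4 = 45.2/4 = 11.3
  s[U,V] = ((1.4)·(-2.8) + (3.4)·(-2.8) + (2.4)·(3.2) + (-3.6)·(2.2) + (-3.6)·(0.2)) / 4 = -14.4/4 = -3.6
  s[U,W] = ((1.4)·(2) + (3.4)·(-1) + (2.4)·(-2) + (-3.6)·(-2) + (-3.6)·(3)) / 4 = -9/4 = -2.25
  s[V,V] = ((-2.8)·(-2.8) + (-2.8)·(-2.8) + (3.2)·(3.2) + (2.2)·(2.2) + (0.2)·(0.2)) / 4 = 30.8/4 = 7.7
  s[V,W] = ((-2.8)·(2) + (-2.8)·(-1) + (3.2)·(-2) + (2.2)·(-2) + (0.2)·(3)) / 4 = -13/4 = -3.25
  s[W,W] = ((2)·(2) + (-1)·(-1) + (-2)·(-2) + (-2)·(-2) + (3)·(3)) / 4 = 22/4 = 5.5
  Sample standard deviations s_i = √(s[i,i]):
  s(U) = √(11.3) = 3.3615
  s(V) = √(7.7) = 2.7749
  s(W) = √(5.5) = 2.3452

Step 3 — r_{ij} = s_{ij} / (s_i · s_j):
  r[U,U] = 1 (diagonal).
  r[U,V] = -3.6 / (3.3615 · 2.7749) = -3.6 / 9.3279 = -0.3859
  r[U,W] = -2.25 / (3.3615 · 2.3452) = -2.25 / 7.8835 = -0.2854
  r[V,V] = 1 (diagonal).
  r[V,W] = -3.25 / (2.7749 · 2.3452) = -3.25 / 6.5077 = -0.4994
  r[W,W] = 1 (diagonal).

R is symmetric with unit diagonal. Assembling:

R = [[1, -0.3859, -0.2854],
 [-0.3859, 1, -0.4994],
 [-0.2854, -0.4994, 1]]


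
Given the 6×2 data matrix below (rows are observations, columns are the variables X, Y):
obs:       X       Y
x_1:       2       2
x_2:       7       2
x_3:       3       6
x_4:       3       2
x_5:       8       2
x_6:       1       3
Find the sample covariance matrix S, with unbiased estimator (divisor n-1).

Step 1 — column means:
  mean(X) = (2 + 7 + 3 + 3 + 8 + 1) / 6 = 24/6 = 4
  mean(Y) = (2 + 2 + 6 + 2 + 2 + 3) / 6 = 17/6 = 2.8333

Step 2 — sample covariance S[i,j] = (1/(n-1)) · Σ_k (x_{k,i} - mean_i) · (x_{k,j} - mean_j), with n-1 = 5.
  S[X,X] = ((-2)·(-2) + (3)·(3) + (-1)·(-1) + (-1)·(-1) + (4)·(4) + (-3)·(-3)) / 5 = 40/5 = 8
  S[X,Y] = ((-2)·(-0.8333) + (3)·(-0.8333) + (-1)·(3.1667) + (-1)·(-0.8333) + (4)·(-0.8333) + (-3)·(0.1667)) / 5 = -7/5 = -1.4
  S[Y,Y] = ((-0.8333)·(-0.8333) + (-0.8333)·(-0.8333) + (3.1667)·(3.1667) + (-0.8333)·(-0.8333) + (-0.8333)·(-0.8333) + (0.1667)·(0.1667)) / 5 = 12.8333/5 = 2.5667

S is symmetric (S[j,i] = S[i,j]). Assembling:

S = [[8, -1.4],
 [-1.4, 2.5667]]


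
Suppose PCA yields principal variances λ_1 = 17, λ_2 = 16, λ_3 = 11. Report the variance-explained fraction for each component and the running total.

Step 1 — total variance = trace(Sigma) = Σ λ_i = 17 + 16 + 11 = 44.

Step 2 — fraction explained by component i = λ_i / Σ λ:
  PC1: 17/44 = 0.3864
  PC2: 16/44 = 0.3636
  PC3: 11/44 = 0.25

Step 3 — cumulative fraction after k components = (λ_1 + ... + λ_k) / Σ λ:
  k = 1: 17/44 = 0.3864
  k = 2: (17 + 16)/44 = 33/44 = 0.75
  k = 3: (17 + 16 + 11)/44 = 44/44 = 1

Summary (fraction, with percent):

explained: PC1 0.3864 (38.64%), PC2 0.3636 (36.36%), PC3 0.25 (25%);  cumulative: 0.3864, 0.75, 1


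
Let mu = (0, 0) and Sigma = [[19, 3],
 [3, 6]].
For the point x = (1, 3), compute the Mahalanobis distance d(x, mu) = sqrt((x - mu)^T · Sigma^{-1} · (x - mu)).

Step 1 — centre the observation: (x - mu) = (1, 3).

Step 2 — invert Sigma. det(Sigma) = 19·6 - (3)² = 105.
  Sigma^{-1} = (1/det) · [[d, -b], [-b, a]] = [[0.0571, -0.0286],
 [-0.0286, 0.181]].

Step 3 — form the quadratic (x - mu)^T · Sigma^{-1} · (x - mu):
  Sigma^{-1} · (x - mu) = (-0.0286, 0.5143).
  (x - mu)^T · [Sigma^{-1} · (x - mu)] = (1)·(-0.0286) + (3)·(0.5143) = 1.5143.

Step 4 — take square root: d = √(1.5143) ≈ 1.2306.

d(x, mu) = √(1.5143) ≈ 1.2306


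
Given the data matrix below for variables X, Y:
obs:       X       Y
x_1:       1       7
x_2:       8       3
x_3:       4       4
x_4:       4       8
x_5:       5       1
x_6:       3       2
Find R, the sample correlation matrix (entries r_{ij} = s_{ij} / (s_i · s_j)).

Step 1 — column means:
  mean(X) = (1 + 8 + 4 + 4 + 5 + 3) / 6 = 25/6 = 4.1667
  mean(Y) = (7 + 3 + 4 + 8 + 1 + 2) / 6 = 25/6 = 4.1667

Step 2 — sample variances and covariances s[i,j] = (1/(n-1)) · Σ_k (x_{k,i} - mean_i) · (x_{k,j} - mean_j), with n-1 = 5:
  s[X,X] = ((-3.1667)·(-3.1667) + (3.8333)·(3.8333) + (-0.1667)·(-0.1667) + (-0.1667)·(-0.1667) + (0.8333)·(0.8333) + (-1.1667)·(-1.1667)) / 5 = 26.8333/5 = 5.3667
  s[X,Y] = ((-3.1667)·(2.8333) + (3.8333)·(-1.1667) + (-0.1667)·(-0.1667) + (-0.1667)·(3.8333) + (0.8333)·(-3.1667) + (-1.1667)·(-2.1667)) / 5 = -14.1667/5 = -2.8333
  s[Y,Y] = ((2.8333)·(2.8333) + (-1.1667)·(-1.1667) + (-0.1667)·(-0.1667) + (3.8333)·(3.8333) + (-3.1667)·(-3.1667) + (-2.1667)·(-2.1667)) / 5 = 38.8333/5 = 7.7667
  Sample standard deviations s_i = √(s[i,i]):
  s(X) = √(5.3667) = 2.3166
  s(Y) = √(7.7667) = 2.7869

Step 3 — r_{ij} = s_{ij} / (s_i · s_j):
  r[X,X] = 1 (diagonal).
  r[X,Y] = -2.8333 / (2.3166 · 2.7869) = -2.8333 / 6.4561 = -0.4389
  r[Y,Y] = 1 (diagonal).

R is symmetric with unit diagonal. Assembling:

R = [[1, -0.4389],
 [-0.4389, 1]]


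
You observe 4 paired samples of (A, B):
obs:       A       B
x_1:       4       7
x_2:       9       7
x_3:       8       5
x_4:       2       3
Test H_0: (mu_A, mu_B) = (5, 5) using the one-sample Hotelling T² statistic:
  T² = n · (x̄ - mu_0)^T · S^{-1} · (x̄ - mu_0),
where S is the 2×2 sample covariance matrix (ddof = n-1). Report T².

Step 1 — sample mean vector:
  mean(A) = (4 + 9 + 8 + 2) / 4 = 23/4 = 5.75
  mean(B) = (7 + 7 + 5 + 3) / 4 = 22/4 = 5.5
  x̄ = (5.75, 5.5),  deviation x̄ - mu_0 = (5.75, 5.5) - (5, 5) = (0.75, 0.5).

Step 2 — sample covariance matrix, S[i,j] = (1/(n-1)) · Σ_k (x_{k,i} - mean_i) · (x_{k,j} - mean_j), divisor n-1 = 3:
  S[A,A] = ((-1.75)·(-1.75) + (3.25)·(3.25) + (2.25)·(2.25) + (-3.75)·(-3.75)) / 3 = 32.75/3 = 10.9167
  S[A,B] = ((-1.75)·(1.5) + (3.25)·(1.5) + (2.25)·(-0.5) + (-3.75)·(-2.5)) / 3 = 10.5/3 = 3.5
  S[B,B] = ((1.5)·(1.5) + (1.5)·(1.5) + (-0.5)·(-0.5) + (-2.5)·(-2.5)) / 3 = 11/3 = 3.6667
  S = [[10.9167, 3.5],
 [3.5, 3.6667]].

Step 3 — invert S. det(S) = 10.9167·3.6667 - (3.5)² = 27.7778.
  S^{-1} = (1/det) · [[d, -b], [-b, a]] = [[0.132, -0.126],
 [-0.126, 0.393]].

Step 4 — quadratic form (x̄ - mu_0)^T · S^{-1} · (x̄ - mu_0):
  S^{-1} · (x̄ - mu_0) = (0.036, 0.102),
  (x̄ - mu_0)^T · [...] = (0.75)·(0.036) + (0.5)·(0.102) = 0.078.

Step 5 — scale by n: T² = 4 · 0.078 = 0.312.

T² ≈ 0.312


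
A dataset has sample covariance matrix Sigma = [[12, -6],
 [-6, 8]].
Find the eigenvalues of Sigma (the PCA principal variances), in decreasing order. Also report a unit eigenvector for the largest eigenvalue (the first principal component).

Step 1 — characteristic polynomial of 2×2 Sigma:
  det(Sigma - λI) = λ² - trace · λ + det = 0.
  trace = 12 + 8 = 20, det = 12·8 - (-6)² = 60.
Step 2 — discriminant:
  Δ = trace² - 4·det = 400 - 240 = 160.
Step 3 — eigenvalues:
  λ = (trace ± √Δ)/2 = (20 ± 12.6491)/2,
  λ_1 = 16.3246,  λ_2 = 3.6754.

Step 4 — unit eigenvector for λ_1: solve (Sigma - λ_1 I)v = 0. First row:
  (12 - 16.3246)·v_x + (-6)·v_y = 0, i.e. (-4.3246)·v_x + (-6)·v_y = 0,
  so v ∝ (b, λ_1 - a) = (-6, 4.3246); multiply by -1 so the first entry is positive: u = (6, -4.3246).
  ||u|| = √((6)² + (-4.3246)²) = √(54.7018) ≈ 7.3961,
  v_1 = u/||u|| ≈ (0.8112, -0.5847) (||v_1|| = 1).

λ_1 = 16.3246,  λ_2 = 3.6754;  v_1 ≈ (0.8112, -0.5847)


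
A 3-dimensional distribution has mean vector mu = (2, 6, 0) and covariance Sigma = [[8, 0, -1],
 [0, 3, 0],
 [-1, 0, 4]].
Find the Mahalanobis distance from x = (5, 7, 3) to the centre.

Step 1 — centre the observation: (x - mu) = (3, 1, 3).

Step 2 — invert Sigma (cofactor / det for 3×3, or solve directly):
  Sigma^{-1} = [[0.129, 0, 0.0323],
 [0, 0.3333, 0],
 [0.0323, 0, 0.2581]].

Step 3 — form the quadratic (x - mu)^T · Sigma^{-1} · (x - mu):
  Sigma^{-1} · (x - mu) = (0.4839, 0.3333, 0.871).
  (x - mu)^T · [Sigma^{-1} · (x - mu)] = (3)·(0.4839) + (1)·(0.3333) + (3)·(0.871) = 4.3978.

Step 4 — take square root: d = √(4.3978) ≈ 2.0971.

d(x, mu) = √(4.3978) ≈ 2.0971


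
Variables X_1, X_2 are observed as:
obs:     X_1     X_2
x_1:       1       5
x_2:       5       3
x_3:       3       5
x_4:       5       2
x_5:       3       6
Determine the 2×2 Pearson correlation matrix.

Step 1 — column means:
  mean(X_1) = (1 + 5 + 3 + 5 + 3) / 5 = 17/5 = 3.4
  mean(X_2) = (5 + 3 + 5 + 2 + 6) / 5 = 21/5 = 4.2

Step 2 — sample variances and covariances s[i,j] = (1/(n-1)) · Σ_k (x_{k,i} - mean_i) · (x_{k,j} - mean_j), with n-1 = 4:
  s[X_1,X_1] = ((-2.4)·(-2.4) + (1.6)·(1.6) + (-0.4)·(-0.4) + (1.6)·(1.6) + (-0.4)·(-0.4)) / 4 = 11.2/4 = 2.8
  s[X_1,X_2] = ((-2.4)·(0.8) + (1.6)·(-1.2) + (-0.4)·(0.8) + (1.6)·(-2.2) + (-0.4)·(1.8)) / 4 = -8.4/4 = -2.1
  s[X_2,X_2] = ((0.8)·(0.8) + (-1.2)·(-1.2) + (0.8)·(0.8) + (-2.2)·(-2.2) + (1.8)·(1.8)) / 4 = 10.8/4 = 2.7
  Sample standard deviations s_i = √(s[i,i]):
  s(X_1) = √(2.8) = 1.6733
  s(X_2) = √(2.7) = 1.6432

Step 3 — r_{ij} = s_{ij} / (s_i · s_j):
  r[X_1,X_1] = 1 (diagonal).
  r[X_1,X_2] = -2.1 / (1.6733 · 1.6432) = -2.1 / 2.7495 = -0.7638
  r[X_2,X_2] = 1 (diagonal).

R is symmetric with unit diagonal. Assembling:

R = [[1, -0.7638],
 [-0.7638, 1]]


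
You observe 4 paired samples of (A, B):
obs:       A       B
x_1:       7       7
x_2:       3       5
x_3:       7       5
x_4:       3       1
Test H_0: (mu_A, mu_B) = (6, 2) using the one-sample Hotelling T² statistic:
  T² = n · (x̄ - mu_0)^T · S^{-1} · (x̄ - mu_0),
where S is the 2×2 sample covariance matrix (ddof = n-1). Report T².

Step 1 — sample mean vector:
  mean(A) = (7 + 3 + 7 + 3) / 4 = 20/4 = 5
  mean(B) = (7 + 5 + 5 + 1) / 4 = 18/4 = 4.5
  x̄ = (5, 4.5),  deviation x̄ - mu_0 = (5, 4.5) - (6, 2) = (-1, 2.5).

Step 2 — sample covariance matrix, S[i,j] = (1/(n-1)) · Σ_k (x_{k,i} - mean_i) · (x_{k,j} - mean_j), divisor n-1 = 3:
  S[A,A] = ((2)·(2) + (-2)·(-2) + (2)·(2) + (-2)·(-2)) / 3 = 16/3 = 5.3333
  S[A,B] = ((2)·(2.5) + (-2)·(0.5) + (2)·(0.5) + (-2)·(-3.5)) / 3 = 12/3 = 4
  S[B,B] = ((2.5)·(2.5) + (0.5)·(0.5) + (0.5)·(0.5) + (-3.5)·(-3.5)) / 3 = 19/3 = 6.3333
  S = [[5.3333, 4],
 [4, 6.3333]].

Step 3 — invert S. det(S) = 5.3333·6.3333 - (4)² = 17.7778.
  S^{-1} = (1/det) · [[d, -b], [-b, a]] = [[0.3562, -0.225],
 [-0.225, 0.3]].

Step 4 — quadratic form (x̄ - mu_0)^T · S^{-1} · (x̄ - mu_0):
  S^{-1} · (x̄ - mu_0) = (-0.9188, 0.975),
  (x̄ - mu_0)^T · [...] = (-1)·(-0.9188) + (2.5)·(0.975) = 3.3563.

Step 5 — scale by n: T² = 4 · 3.3563 = 13.425.

T² ≈ 13.425


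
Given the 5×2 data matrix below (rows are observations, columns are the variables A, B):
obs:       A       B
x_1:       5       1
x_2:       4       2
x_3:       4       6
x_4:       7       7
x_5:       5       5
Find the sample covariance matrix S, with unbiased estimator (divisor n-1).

Step 1 — column means:
  mean(A) = (5 + 4 + 4 + 7 + 5) / 5 = 25/5 = 5
  mean(B) = (1 + 2 + 6 + 7 + 5) / 5 = 21/5 = 4.2

Step 2 — sample covariance S[i,j] = (1/(n-1)) · Σ_k (x_{k,i} - mean_i) · (x_{k,j} - mean_j), with n-1 = 4.
  S[A,A] = ((0)·(0) + (-1)·(-1) + (-1)·(-1) + (2)·(2) + (0)·(0)) / 4 = 6/4 = 1.5
  S[A,B] = ((0)·(-3.2) + (-1)·(-2.2) + (-1)·(1.8) + (2)·(2.8) + (0)·(0.8)) / 4 = 6/4 = 1.5
  S[B,B] = ((-3.2)·(-3.2) + (-2.2)·(-2.2) + (1.8)·(1.8) + (2.8)·(2.8) + (0.8)·(0.8)) / 4 = 26.8/4 = 6.7

S is symmetric (S[j,i] = S[i,j]). Assembling:

S = [[1.5, 1.5],
 [1.5, 6.7]]


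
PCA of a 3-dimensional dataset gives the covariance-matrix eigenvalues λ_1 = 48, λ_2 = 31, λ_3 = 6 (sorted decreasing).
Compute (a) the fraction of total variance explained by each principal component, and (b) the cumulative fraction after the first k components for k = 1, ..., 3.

Step 1 — total variance = trace(Sigma) = Σ λ_i = 48 + 31 + 6 = 85.

Step 2 — fraction explained by component i = λ_i / Σ λ:
  PC1: 48/85 = 0.5647
  PC2: 31/85 = 0.3647
  PC3: 6/85 = 0.0706

Step 3 — cumulative fraction after k components = (λ_1 + ... + λ_k) / Σ λ:
  k = 1: 48/85 = 0.5647
  k = 2: (48 + 31)/85 = 79/85 = 0.9294
  k = 3: (48 + 31 + 6)/85 = 85/85 = 1

Summary (fraction, with percent):

explained: PC1 0.5647 (56.47%), PC2 0.3647 (36.47%), PC3 0.0706 (7.06%);  cumulative: 0.5647, 0.9294, 1


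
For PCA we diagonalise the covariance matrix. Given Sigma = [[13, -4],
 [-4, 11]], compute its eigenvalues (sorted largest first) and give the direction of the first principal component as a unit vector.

Step 1 — characteristic polynomial of 2×2 Sigma:
  det(Sigma - λI) = λ² - trace · λ + det = 0.
  trace = 13 + 11 = 24, det = 13·11 - (-4)² = 127.
Step 2 — discriminant:
  Δ = trace² - 4·det = 576 - 508 = 68.
Step 3 — eigenvalues:
  λ = (trace ± √Δ)/2 = (24 ± 8.2462)/2,
  λ_1 = 16.1231,  λ_2 = 7.8769.

Step 4 — unit eigenvector for λ_1: solve (Sigma - λ_1 I)v = 0. First row:
  (13 - 16.1231)·v_x + (-4)·v_y = 0, i.e. (-3.1231)·v_x + (-4)·v_y = 0,
  so v ∝ (b, λ_1 - a) = (-4, 3.1231); multiply by -1 so the first entry is positive: u = (4, -3.1231).
  ||u|| = √((4)² + (-3.1231)²) = √(25.7538) ≈ 5.0748,
  v_1 = u/||u|| ≈ (0.7882, -0.6154) (||v_1|| = 1).

λ_1 = 16.1231,  λ_2 = 7.8769;  v_1 ≈ (0.7882, -0.6154)


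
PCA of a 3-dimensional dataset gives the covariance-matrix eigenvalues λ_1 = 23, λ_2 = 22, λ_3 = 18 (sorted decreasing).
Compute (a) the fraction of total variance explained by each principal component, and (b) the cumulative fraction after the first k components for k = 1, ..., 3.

Step 1 — total variance = trace(Sigma) = Σ λ_i = 23 + 22 + 18 = 63.

Step 2 — fraction explained by component i = λ_i / Σ λ:
  PC1: 23/63 = 0.3651
  PC2: 22/63 = 0.3492
  PC3: 18/63 = 0.2857

Step 3 — cumulative fraction after k components = (λ_1 + ... + λ_k) / Σ λ:
  k = 1: 23/63 = 0.3651
  k = 2: (23 + 22)/63 = 45/63 = 0.7143
  k = 3: (23 + 22 + 18)/63 = 63/63 = 1

Summary (fraction, with percent):

explained: PC1 0.3651 (36.51%), PC2 0.3492 (34.92%), PC3 0.2857 (28.57%);  cumulative: 0.3651, 0.7143, 1


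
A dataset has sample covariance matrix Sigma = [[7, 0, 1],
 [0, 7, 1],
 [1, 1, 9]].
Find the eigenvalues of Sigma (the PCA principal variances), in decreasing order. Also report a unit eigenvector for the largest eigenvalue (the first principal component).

Step 1 — characteristic polynomial p(λ) = det(λI - Sigma) = λ³ - tr·λ² + c_1·λ - det, where tr = trace, c_1 = sum of the principal 2×2 minors, det = det(Sigma):
  tr = 7 + 7 + 9 = 23,
  c_1 = (7·7 - (0)²) + (7·9 - (1)²) + (7·9 - (1)²) = 49 + 62 + 62 = 173,
  det = 7·(7·9 - (1)²) - (0)·((0)·9 - (1)·(1)) + (1)·((0)·(1) - 7·(1)) = 7·(62) - (0)·(-1) + (1)·(-7) = 427.
  So p(λ) = λ³ - 23λ² + 173λ - 427.
Step 2 — look for an integer root (rational root theorem: any rational root is an integer divisor of 427). Testing λ = 7:
  p(7) = 343 - 1127 + 1211 - 427 = 0  ✓
  Dividing out (λ - 7): p(λ) = (λ - 7)(λ² - 16λ + 61).
Step 3 — remaining eigenvalues from the quadratic λ² - 16λ + 61 = 0:
  Δ = 16² - 4·61 = 256 - 244 = 12,  λ = (16 ± √12)/2 = (16 ± 3.4641)/2 ≈ 9.7321 or 6.2679.
  Sorted: λ_1 = 9.7321,  λ_2 = 7,  λ_3 = 6.2679  (check: sum = 23 = tr ✓).

Step 4 — unit eigenvector for λ_1 ≈ 9.7321: v spans the null space of (Sigma - λ_1 I), whose rows are
  r_1 = (-2.7321, 0, 1),  r_2 = (0, -2.7321, 1),  r_3 = (1, 1, -0.7321).
  v is orthogonal to every row, so take v ∝ r_1 × r_2 = ((0)·(1) - (1)·(-2.7321), (1)·(0) - (-2.7321)·(1), (-2.7321)·(-2.7321) - (0)·(0)) ≈ (2.7321, 2.7321, 7.4641).
  Let u = (2.7321, 2.7321, 7.4641).
  ||u|| = √((2.7321)² + (2.7321)² + (7.4641)²) = √(70.641) ≈ 8.4048,  v_1 = u/||u|| ≈ (0.3251, 0.3251, 0.8881) (||v_1|| = 1).

λ_1 = 9.7321,  λ_2 = 7,  λ_3 = 6.2679;  v_1 ≈ (0.3251, 0.3251, 0.8881)
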